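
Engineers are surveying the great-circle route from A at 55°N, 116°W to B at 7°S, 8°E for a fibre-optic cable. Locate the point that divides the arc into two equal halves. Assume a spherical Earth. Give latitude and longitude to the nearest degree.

≈ 40°N, 27°W

From cos δ = sin φ₁ sin φ₂ + cos φ₁ cos φ₂ cos Δλ, the central angle is δ ≈ 2.002 rad (114.7°).
Interpolate at f = 1/2 with slerp weights a = sin((1−f)δ)/sin δ ≈ 0.927, b = sin(fδ)/sin δ ≈ 0.927.
p = a·p₁ + b·p₂ ≈ (0.678, -0.350, 0.646); φ = arcsin(p_z) ≈ 40.27°, λ = atan2(p_y, p_x) ≈ -27.29°.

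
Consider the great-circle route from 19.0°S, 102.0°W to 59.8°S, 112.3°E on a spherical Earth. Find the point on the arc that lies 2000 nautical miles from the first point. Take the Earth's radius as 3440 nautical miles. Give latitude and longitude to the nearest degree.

Write both endpoints as unit vectors p₁, p₂ with components (cos φ cos λ, cos φ sin λ, sin φ).
The central angle between the endpoints is δ = arccos(p₁·p₂) ≈ 1.683 rad (96.4°). The total great-circle distance is δ·R ≈ 1.683 × 3440 ≈ 5788 nmi, so the target fraction is f = 2000/5788 ≈ 0.346.
Interpolate at f ≈ 0.346 with slerp weights a = sin((1−f)δ)/sin δ ≈ 0.897, b = sin(fδ)/sin δ ≈ 0.553.
p = a·p₁ + b·p₂ ≈ (-0.282, -0.573, -0.770); φ = arcsin(p_z) ≈ -50.33°, λ = atan2(p_y, p_x) ≈ -116.21°.

≈ 50°S, 116°W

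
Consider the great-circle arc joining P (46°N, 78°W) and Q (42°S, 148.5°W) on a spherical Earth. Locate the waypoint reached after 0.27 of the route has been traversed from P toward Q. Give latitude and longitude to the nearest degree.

From cos δ = sin φ₁ sin φ₂ + cos φ₁ cos φ₂ cos Δλ, the central angle is δ ≈ 1.885 rad (108.0°).
Interpolate at f = 0.27 with slerp weights a = sin((1−f)δ)/sin δ ≈ 1.032, b = sin(fδ)/sin δ ≈ 0.512.
p = a·p₁ + b·p₂ ≈ (-0.176, -0.900, 0.399); φ = arcsin(p_z) ≈ 23.53°, λ = atan2(p_y, p_x) ≈ -101.04°.

≈ (24°N, 101°W)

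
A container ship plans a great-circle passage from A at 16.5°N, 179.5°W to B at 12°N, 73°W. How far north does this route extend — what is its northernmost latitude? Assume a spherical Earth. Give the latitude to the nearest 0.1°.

≈ 23.2°N

The great circle lies in the plane with unit normal n̂ = (p₁ × p₂)/|p₁ × p₂|.
Here n̂_z ≈ +0.919; the vertex latitude is φ_max = arccos|n̂_z| ≈ 23.2°.
Check via Clairaut: cos φ_max = |cos φ₁| · sin C = cos(16.5°)·sin(73.5°) ≈ 0.919, again giving ≈ 23.2°.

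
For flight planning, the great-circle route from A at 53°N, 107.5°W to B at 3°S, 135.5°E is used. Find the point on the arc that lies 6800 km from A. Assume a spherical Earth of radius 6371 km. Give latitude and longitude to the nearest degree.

Convert each endpoint to a unit vector on the sphere (x = cos φ cos λ, y = cos φ sin λ, z = sin φ).
The central angle between the endpoints is δ = arccos(p₁·p₂) ≈ 1.891 rad (108.3°). The total great-circle distance is δ·R ≈ 1.891 × 6371 ≈ 12047 km, so the target fraction is f = 6800/12047 ≈ 0.564.
Interpolate at f ≈ 0.564 with slerp weights a = sin((1−f)δ)/sin δ ≈ 0.773, b = sin(fδ)/sin δ ≈ 0.923.
p = a·p₁ + b·p₂ ≈ (-0.797, 0.202, 0.569); φ = arcsin(p_z) ≈ 34.67°, λ = atan2(p_y, p_x) ≈ 165.76°.

≈ 35°N, 166°E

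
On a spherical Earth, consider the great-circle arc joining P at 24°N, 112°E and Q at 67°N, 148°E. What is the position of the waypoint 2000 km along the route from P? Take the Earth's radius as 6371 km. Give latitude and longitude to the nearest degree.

Write both endpoints as unit vectors p₁, p₂ with components (cos φ cos λ, cos φ sin λ, sin φ).
The central angle between the endpoints is δ = arccos(p₁·p₂) ≈ 0.846 rad (48.5°). The total great-circle distance is δ·R ≈ 0.846 × 6371 ≈ 5388 km, so the target fraction is f = 2000/5388 ≈ 0.371.
Interpolate at f ≈ 0.371 with slerp weights a = sin((1−f)δ)/sin δ ≈ 0.678, b = sin(fδ)/sin δ ≈ 0.413.
p = a·p₁ + b·p₂ ≈ (-0.369, 0.659, 0.655); φ = arcsin(p_z) ≈ 40.95°, λ = atan2(p_y, p_x) ≈ 119.21°.

≈ 41°N, 119°E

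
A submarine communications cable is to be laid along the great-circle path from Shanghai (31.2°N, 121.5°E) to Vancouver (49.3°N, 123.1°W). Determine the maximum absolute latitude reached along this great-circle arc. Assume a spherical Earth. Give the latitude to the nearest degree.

The great circle lies in the plane with unit normal n̂ = (p₁ × p₂)/|p₁ × p₂|.
Here n̂_z ≈ +0.510; the vertex latitude is φ_max = arccos|n̂_z| ≈ 59.3°.
Check via Clairaut: cos φ_max = |cos φ₁| · sin C = cos(31.2°)·sin(36.6°) ≈ 0.510, again giving ≈ 59.3°.

≈ 59°N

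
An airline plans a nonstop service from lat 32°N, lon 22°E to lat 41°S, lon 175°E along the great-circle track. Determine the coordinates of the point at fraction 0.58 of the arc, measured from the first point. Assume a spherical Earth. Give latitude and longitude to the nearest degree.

≈ lat 26°S, lon 96°E

Convert each endpoint to a unit vector on the sphere (x = cos φ cos λ, y = cos φ sin λ, z = sin φ).
The central angle between the endpoints is δ = arccos(p₁·p₂) ≈ 2.734 rad (156.6°).
Interpolate at f = 0.58 with slerp weights a = sin((1−f)δ)/sin δ ≈ 2.299, b = sin(fδ)/sin δ ≈ 2.520.
p = a·p₁ + b·p₂ ≈ (-0.087, 0.896, -0.435); φ = arcsin(p_z) ≈ -25.80°, λ = atan2(p_y, p_x) ≈ 95.57°.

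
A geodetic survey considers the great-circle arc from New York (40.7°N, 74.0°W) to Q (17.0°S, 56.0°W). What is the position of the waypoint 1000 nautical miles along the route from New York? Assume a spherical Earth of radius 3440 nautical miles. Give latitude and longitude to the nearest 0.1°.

≈ (24.9°N, 67.8°W)

From cos δ = sin φ₁ sin φ₂ + cos φ₁ cos φ₂ cos Δλ, the central angle is δ ≈ 1.049 rad (60.1°). The total great-circle distance is δ·R ≈ 1.049 × 3440 ≈ 3607 nmi, so the target fraction is f = 1000/3607 ≈ 0.277.
Interpolate at f ≈ 0.277 with slerp weights a = sin((1−f)δ)/sin δ ≈ 0.793, b = sin(fδ)/sin δ ≈ 0.331.
p = a·p₁ + b·p₂ ≈ (0.343, -0.840, 0.420); φ = arcsin(p_z) ≈ 24.86°, λ = atan2(p_y, p_x) ≈ -67.82°.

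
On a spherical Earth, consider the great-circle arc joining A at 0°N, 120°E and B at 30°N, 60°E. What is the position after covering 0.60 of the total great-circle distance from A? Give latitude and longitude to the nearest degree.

Write both endpoints as unit vectors p₁, p₂ with components (cos φ cos λ, cos φ sin λ, sin φ).
The central angle between the endpoints is δ = arccos(p₁·p₂) ≈ 1.123 rad (64.3°).
Interpolate at f = 0.60 with slerp weights a = sin((1−f)δ)/sin δ ≈ 0.482, b = sin(fδ)/sin δ ≈ 0.692.
p = a·p₁ + b·p₂ ≈ (0.059, 0.936, 0.346); φ = arcsin(p_z) ≈ 20.25°, λ = atan2(p_y, p_x) ≈ 86.40°.

≈ 20°N, 86°E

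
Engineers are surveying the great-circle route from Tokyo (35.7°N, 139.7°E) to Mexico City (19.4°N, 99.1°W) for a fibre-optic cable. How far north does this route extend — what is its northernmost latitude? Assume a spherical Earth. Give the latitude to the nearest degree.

The great circle lies in the plane with unit normal n̂ = (p₁ × p₂)/|p₁ × p₂|.
Here n̂_z ≈ +0.669; the vertex latitude is φ_max = arccos|n̂_z| ≈ 48.0°.
Check via Clairaut: cos φ_max = |cos φ₁| · sin C = cos(35.7°)·sin(55.5°) ≈ 0.669, again giving ≈ 48.0°.

≈ 48°N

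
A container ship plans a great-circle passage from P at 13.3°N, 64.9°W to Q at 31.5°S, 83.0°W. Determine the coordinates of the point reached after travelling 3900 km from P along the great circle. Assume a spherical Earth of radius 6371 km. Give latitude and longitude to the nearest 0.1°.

Write both endpoints as unit vectors p₁, p₂ with components (cos φ cos λ, cos φ sin λ, sin φ).
The central angle between the endpoints is δ = arccos(p₁·p₂) ≈ 0.839 rad (48.0°). The total great-circle distance is δ·R ≈ 0.839 × 6371 ≈ 5343 km, so the target fraction is f = 3900/5343 ≈ 0.730.
Interpolate at f ≈ 0.730 with slerp weights a = sin((1−f)δ)/sin δ ≈ 0.302, b = sin(fδ)/sin δ ≈ 0.773.
p = a·p₁ + b·p₂ ≈ (0.205, -0.920, -0.334); φ = arcsin(p_z) ≈ -19.53°, λ = atan2(p_y, p_x) ≈ -77.44°.

≈ 19.5°S, 77.4°W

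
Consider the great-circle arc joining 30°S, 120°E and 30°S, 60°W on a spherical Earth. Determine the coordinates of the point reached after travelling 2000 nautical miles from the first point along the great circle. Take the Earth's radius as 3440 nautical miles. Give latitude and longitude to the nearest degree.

The haversine formula gives a central angle δ ≈ 2.094 rad (120.0°) between the endpoints. The total great-circle distance is δ·R ≈ 2.094 × 3440 ≈ 7205 nmi, so the target fraction is f = 2000/7205 ≈ 0.278.
Interpolate at f ≈ 0.278 with slerp weights a = sin((1−f)δ)/sin δ ≈ 1.153, b = sin(fδ)/sin δ ≈ 0.634.
p = a·p₁ + b·p₂ ≈ (-0.225, 0.389, -0.893); φ = arcsin(p_z) ≈ -63.31°, λ = atan2(p_y, p_x) ≈ 120.00°.

≈ 63°S, 120°E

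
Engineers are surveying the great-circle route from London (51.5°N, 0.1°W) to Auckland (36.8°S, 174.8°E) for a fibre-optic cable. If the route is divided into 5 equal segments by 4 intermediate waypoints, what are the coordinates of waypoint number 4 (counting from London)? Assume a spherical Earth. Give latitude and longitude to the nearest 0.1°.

Convert each endpoint to a unit vector on the sphere (x = cos φ cos λ, y = cos φ sin λ, z = sin φ).
The central angle between the endpoints is δ = arccos(p₁·p₂) ≈ 2.877 rad (164.9°).
Interpolate at f = 4/5 with slerp weights a = sin((1−f)δ)/sin δ ≈ 2.084, b = sin(fδ)/sin δ ≈ 2.850.
p = a·p₁ + b·p₂ ≈ (-0.976, 0.205, -0.077); φ = arcsin(p_z) ≈ -4.40°, λ = atan2(p_y, p_x) ≈ 168.16°.

≈ (4.4°S, 168.2°E)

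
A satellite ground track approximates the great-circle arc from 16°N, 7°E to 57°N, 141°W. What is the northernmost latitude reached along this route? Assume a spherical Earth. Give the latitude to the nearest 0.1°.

≈ 73.5°N

The great circle lies in the plane with unit normal n̂ = (p₁ × p₂)/|p₁ × p₂|.
Here n̂_z ≈ -0.284; the vertex latitude is φ_max = arccos|n̂_z| ≈ 73.5°.
Check via Clairaut: cos φ_max = |cos φ₁| · sin C = cos(16.0°)·sin(17.2°) ≈ 0.284, again giving ≈ 73.5°.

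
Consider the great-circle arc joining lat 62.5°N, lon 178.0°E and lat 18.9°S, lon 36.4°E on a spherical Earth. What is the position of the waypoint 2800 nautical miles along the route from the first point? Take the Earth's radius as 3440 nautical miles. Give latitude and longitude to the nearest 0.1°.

≈ lat 56.0°N, lon 77.2°E

Convert each endpoint to a unit vector on the sphere (x = cos φ cos λ, y = cos φ sin λ, z = sin φ).
The central angle between the endpoints is δ = arccos(p₁·p₂) ≈ 2.252 rad (129.0°). The total great-circle distance is δ·R ≈ 2.252 × 3440 ≈ 7747 nmi, so the target fraction is f = 2800/7747 ≈ 0.361.
Interpolate at f ≈ 0.361 with slerp weights a = sin((1−f)δ)/sin δ ≈ 1.276, b = sin(fδ)/sin δ ≈ 0.936.
p = a·p₁ + b·p₂ ≈ (0.124, 0.546, 0.829); φ = arcsin(p_z) ≈ 55.96°, λ = atan2(p_y, p_x) ≈ 77.22°.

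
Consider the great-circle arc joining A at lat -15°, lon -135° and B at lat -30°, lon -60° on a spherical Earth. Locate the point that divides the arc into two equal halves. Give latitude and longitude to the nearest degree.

Convert each endpoint to a unit vector on the sphere (x = cos φ cos λ, y = cos φ sin λ, z = sin φ).
The central angle between the endpoints is δ = arccos(p₁·p₂) ≈ 1.218 rad (69.8°).
Interpolate at f = 1/2 with slerp weights a = sin((1−f)δ)/sin δ ≈ 0.610, b = sin(fδ)/sin δ ≈ 0.610.
p = a·p₁ + b·p₂ ≈ (-0.152, -0.873, -0.463); φ = arcsin(p_z) ≈ -27.55°, λ = atan2(p_y, p_x) ≈ -99.90°.

≈ lat -28°, lon -100°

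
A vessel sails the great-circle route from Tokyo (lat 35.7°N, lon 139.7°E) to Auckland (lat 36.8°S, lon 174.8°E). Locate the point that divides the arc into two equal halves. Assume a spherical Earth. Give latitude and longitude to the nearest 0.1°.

The haversine formula gives a central angle δ ≈ 1.387 rad (79.5°) between the endpoints.
Interpolate at f = 1/2 with slerp weights a = sin((1−f)δ)/sin δ ≈ 0.650, b = sin(fδ)/sin δ ≈ 0.650.
p = a·p₁ + b·p₂ ≈ (-0.921, 0.389, -0.010); φ = arcsin(p_z) ≈ -0.58°, λ = atan2(p_y, p_x) ≈ 157.12°.

≈ lat 0.6°S, lon 157.1°E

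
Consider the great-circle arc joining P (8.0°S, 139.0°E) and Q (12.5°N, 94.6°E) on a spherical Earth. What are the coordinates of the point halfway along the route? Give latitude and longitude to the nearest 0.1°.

The haversine formula gives a central angle δ ≈ 0.849 rad (48.7°) between the endpoints.
Interpolate at f = 1/2 with slerp weights a = sin((1−f)δ)/sin δ ≈ 0.549, b = sin(fδ)/sin δ ≈ 0.549.
p = a·p₁ + b·p₂ ≈ (-0.453, 0.890, 0.042); φ = arcsin(p_z) ≈ 2.43°, λ = atan2(p_y, p_x) ≈ 116.97°.

≈ (2.4°N, 117.0°E)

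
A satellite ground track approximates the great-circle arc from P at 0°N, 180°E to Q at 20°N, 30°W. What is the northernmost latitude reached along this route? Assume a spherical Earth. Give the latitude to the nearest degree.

≈ 36°N

The great circle lies in the plane with unit normal n̂ = (p₁ × p₂)/|p₁ × p₂|.
Here n̂_z ≈ +0.808; the vertex latitude is φ_max = arccos|n̂_z| ≈ 36.1°.
Check via Clairaut: cos φ_max = |cos φ₁| · sin C = cos(0.0°)·sin(53.9°) ≈ 0.808, again giving ≈ 36.1°.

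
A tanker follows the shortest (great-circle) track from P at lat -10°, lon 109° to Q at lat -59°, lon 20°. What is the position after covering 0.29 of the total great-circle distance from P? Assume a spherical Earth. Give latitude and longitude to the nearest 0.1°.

≈ lat -29.6°, lon 95.2°

Convert each endpoint to a unit vector on the sphere (x = cos φ cos λ, y = cos φ sin λ, z = sin φ).
The central angle between the endpoints is δ = arccos(p₁·p₂) ≈ 1.412 rad (80.9°).
Interpolate at f = 0.29 with slerp weights a = sin((1−f)δ)/sin δ ≈ 0.854, b = sin(fδ)/sin δ ≈ 0.403.
p = a·p₁ + b·p₂ ≈ (-0.079, 0.866, -0.494); φ = arcsin(p_z) ≈ -29.60°, λ = atan2(p_y, p_x) ≈ 95.18°.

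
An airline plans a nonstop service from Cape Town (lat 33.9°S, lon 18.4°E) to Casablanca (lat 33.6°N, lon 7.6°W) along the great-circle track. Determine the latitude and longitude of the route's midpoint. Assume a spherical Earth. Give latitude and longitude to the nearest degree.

≈ lat 0°N, lon 5°E

Convert each endpoint to a unit vector on the sphere (x = cos φ cos λ, y = cos φ sin λ, z = sin φ).
The central angle between the endpoints is δ = arccos(p₁·p₂) ≈ 1.253 rad (71.8°).
Interpolate at f = 1/2 with slerp weights a = sin((1−f)δ)/sin δ ≈ 0.617, b = sin(fδ)/sin δ ≈ 0.617.
p = a·p₁ + b·p₂ ≈ (0.996, 0.094, -0.003); φ = arcsin(p_z) ≈ -0.15°, λ = atan2(p_y, p_x) ≈ 5.38°.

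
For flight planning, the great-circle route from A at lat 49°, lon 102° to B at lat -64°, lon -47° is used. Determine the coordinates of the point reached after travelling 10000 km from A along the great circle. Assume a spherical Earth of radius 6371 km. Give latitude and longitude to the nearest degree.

≈ lat -32°, lon 58°

Convert each endpoint to a unit vector on the sphere (x = cos φ cos λ, y = cos φ sin λ, z = sin φ).
The central angle between the endpoints is δ = arccos(p₁·p₂) ≈ 2.751 rad (157.6°). The total great-circle distance is δ·R ≈ 2.751 × 6371 ≈ 17529 km, so the target fraction is f = 10000/17529 ≈ 0.570.
Interpolate at f ≈ 0.570 with slerp weights a = sin((1−f)δ)/sin δ ≈ 2.433, b = sin(fδ)/sin δ ≈ 2.629.
p = a·p₁ + b·p₂ ≈ (0.454, 0.718, -0.527); φ = arcsin(p_z) ≈ -31.81°, λ = atan2(p_y, p_x) ≈ 57.69°.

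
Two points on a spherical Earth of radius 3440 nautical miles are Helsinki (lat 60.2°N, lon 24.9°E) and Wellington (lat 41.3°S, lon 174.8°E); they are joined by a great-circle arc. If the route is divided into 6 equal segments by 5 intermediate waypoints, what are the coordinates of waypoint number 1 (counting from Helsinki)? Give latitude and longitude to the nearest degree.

From cos δ = sin φ₁ sin φ₂ + cos φ₁ cos φ₂ cos Δλ, the central angle is δ ≈ 2.681 rad (153.6°).
Interpolate at f = 1/6 with slerp weights a = sin((1−f)δ)/sin δ ≈ 1.772, b = sin(fδ)/sin δ ≈ 0.972.
p = a·p₁ + b·p₂ ≈ (0.072, 0.437, 0.897); φ = arcsin(p_z) ≈ 63.71°, λ = atan2(p_y, p_x) ≈ 80.67°.

≈ lat 64°N, lon 81°E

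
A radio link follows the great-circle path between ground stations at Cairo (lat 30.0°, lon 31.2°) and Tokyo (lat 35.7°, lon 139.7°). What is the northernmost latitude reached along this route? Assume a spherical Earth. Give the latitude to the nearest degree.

The great circle lies in the plane with unit normal n̂ = (p₁ × p₂)/|p₁ × p₂|.
Here n̂_z ≈ +0.669; the vertex latitude is φ_max = arccos|n̂_z| ≈ 48.0°.
Check via Clairaut: cos φ_max = |cos φ₁| · sin C = cos(30.0°)·sin(50.5°) ≈ 0.669, again giving ≈ 48.0°.

≈ 48°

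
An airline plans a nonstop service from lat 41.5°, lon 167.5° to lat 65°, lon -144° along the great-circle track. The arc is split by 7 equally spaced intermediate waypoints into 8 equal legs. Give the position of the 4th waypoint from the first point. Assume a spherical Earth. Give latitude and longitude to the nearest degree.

≈ lat 56°, lon -175°

Write both endpoints as unit vectors p₁, p₂ with components (cos φ cos λ, cos φ sin λ, sin φ).
The central angle between the endpoints is δ = arccos(p₁·p₂) ≈ 0.626 rad (35.9°).
Interpolate at f = 4/8 with slerp weights a = sin((1−f)δ)/sin δ ≈ 0.526, b = sin(fδ)/sin δ ≈ 0.526.
p = a·p₁ + b·p₂ ≈ (-0.564, -0.045, 0.825); φ = arcsin(p_z) ≈ 55.54°, λ = atan2(p_y, p_x) ≈ -175.40°.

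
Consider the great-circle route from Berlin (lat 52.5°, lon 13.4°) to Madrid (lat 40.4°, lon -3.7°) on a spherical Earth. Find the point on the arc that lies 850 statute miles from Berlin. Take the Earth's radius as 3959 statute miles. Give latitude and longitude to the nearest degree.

≈ lat 44°, lon 0°

The haversine formula gives a central angle δ ≈ 0.293 rad (16.8°) between the endpoints. The total great-circle distance is δ·R ≈ 0.293 × 3959 ≈ 1161 mi, so the target fraction is f = 850/1161 ≈ 0.732.
Interpolate at f ≈ 0.732 with slerp weights a = sin((1−f)δ)/sin δ ≈ 0.272, b = sin(fδ)/sin δ ≈ 0.737.
p = a·p₁ + b·p₂ ≈ (0.721, 0.002, 0.693); φ = arcsin(p_z) ≈ 43.88°, λ = atan2(p_y, p_x) ≈ 0.17°.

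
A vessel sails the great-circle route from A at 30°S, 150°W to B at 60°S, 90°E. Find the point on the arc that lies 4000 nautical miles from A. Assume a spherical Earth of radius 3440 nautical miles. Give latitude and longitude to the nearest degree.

From cos δ = sin φ₁ sin φ₂ + cos φ₁ cos φ₂ cos Δλ, the central angle is δ ≈ 1.353 rad (77.5°). The total great-circle distance is δ·R ≈ 1.353 × 3440 ≈ 4653 nmi, so the target fraction is f = 4000/4653 ≈ 0.860.
Interpolate at f ≈ 0.860 with slerp weights a = sin((1−f)δ)/sin δ ≈ 0.193, b = sin(fδ)/sin δ ≈ 0.940.
p = a·p₁ + b·p₂ ≈ (-0.145, 0.386, -0.911); φ = arcsin(p_z) ≈ -65.62°, λ = atan2(p_y, p_x) ≈ 110.56°.

≈ 66°S, 111°E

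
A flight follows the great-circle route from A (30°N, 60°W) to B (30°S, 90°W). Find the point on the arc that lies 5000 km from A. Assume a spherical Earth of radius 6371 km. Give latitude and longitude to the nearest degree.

≈ (11°S, 80°W)

Write both endpoints as unit vectors p₁, p₂ with components (cos φ cos λ, cos φ sin λ, sin φ).
The central angle between the endpoints is δ = arccos(p₁·p₂) ≈ 1.160 rad (66.5°). The total great-circle distance is δ·R ≈ 1.160 × 6371 ≈ 7389 km, so the target fraction is f = 5000/7389 ≈ 0.677.
Interpolate at f ≈ 0.677 with slerp weights a = sin((1−f)δ)/sin δ ≈ 0.400, b = sin(fδ)/sin δ ≈ 0.771.
p = a·p₁ + b·p₂ ≈ (0.173, -0.967, -0.186); φ = arcsin(p_z) ≈ -10.70°, λ = atan2(p_y, p_x) ≈ -79.86°.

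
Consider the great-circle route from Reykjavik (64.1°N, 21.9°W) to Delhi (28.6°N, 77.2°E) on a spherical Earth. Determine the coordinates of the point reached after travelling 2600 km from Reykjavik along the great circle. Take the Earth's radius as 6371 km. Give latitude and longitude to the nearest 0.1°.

Write both endpoints as unit vectors p₁, p₂ with components (cos φ cos λ, cos φ sin λ, sin φ).
The central angle between the endpoints is δ = arccos(p₁·p₂) ≈ 1.192 rad (68.3°). The total great-circle distance is δ·R ≈ 1.192 × 6371 ≈ 7593 km, so the target fraction is f = 2600/7593 ≈ 0.342.
Interpolate at f ≈ 0.342 with slerp weights a = sin((1−f)δ)/sin δ ≈ 0.760, b = sin(fδ)/sin δ ≈ 0.427.
p = a·p₁ + b·p₂ ≈ (0.391, 0.242, 0.888); φ = arcsin(p_z) ≈ 62.62°, λ = atan2(p_y, p_x) ≈ 31.75°.

≈ (62.6°N, 31.7°E)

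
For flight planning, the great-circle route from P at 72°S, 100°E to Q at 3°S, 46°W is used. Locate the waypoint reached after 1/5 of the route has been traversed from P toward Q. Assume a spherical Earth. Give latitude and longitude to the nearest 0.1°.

Convert each endpoint to a unit vector on the sphere (x = cos φ cos λ, y = cos φ sin λ, z = sin φ).
The central angle between the endpoints is δ = arccos(p₁·p₂) ≈ 1.778 rad (101.9°).
Interpolate at f = 1/5 with slerp weights a = sin((1−f)δ)/sin δ ≈ 1.011, b = sin(fδ)/sin δ ≈ 0.356.
p = a·p₁ + b·p₂ ≈ (0.193, 0.052, -0.980); φ = arcsin(p_z) ≈ -78.49°, λ = atan2(p_y, p_x) ≈ 15.10°.

≈ 78.5°S, 15.1°E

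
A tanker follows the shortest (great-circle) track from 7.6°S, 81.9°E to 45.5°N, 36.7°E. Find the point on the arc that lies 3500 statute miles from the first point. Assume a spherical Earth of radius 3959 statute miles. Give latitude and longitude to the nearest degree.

≈ 34°N, 52°E

From cos δ = sin φ₁ sin φ₂ + cos φ₁ cos φ₂ cos Δλ, the central angle is δ ≈ 1.164 rad (66.7°). The total great-circle distance is δ·R ≈ 1.164 × 3959 ≈ 4610 mi, so the target fraction is f = 3500/4610 ≈ 0.759.
Interpolate at f ≈ 0.759 with slerp weights a = sin((1−f)δ)/sin δ ≈ 0.301, b = sin(fδ)/sin δ ≈ 0.842.
p = a·p₁ + b·p₂ ≈ (0.515, 0.648, 0.561); φ = arcsin(p_z) ≈ 34.10°, λ = atan2(p_y, p_x) ≈ 51.53°.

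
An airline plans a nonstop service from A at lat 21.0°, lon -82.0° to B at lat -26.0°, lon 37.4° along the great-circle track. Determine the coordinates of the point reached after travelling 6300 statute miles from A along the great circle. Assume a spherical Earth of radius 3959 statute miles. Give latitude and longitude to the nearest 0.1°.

≈ lat -17.0°, lon 2.6°

The haversine formula gives a central angle δ ≈ 2.176 rad (124.7°) between the endpoints. The total great-circle distance is δ·R ≈ 2.176 × 3959 ≈ 8615 mi, so the target fraction is f = 6300/8615 ≈ 0.731.
Interpolate at f ≈ 0.731 with slerp weights a = sin((1−f)δ)/sin δ ≈ 0.671, b = sin(fδ)/sin δ ≈ 1.216.
p = a·p₁ + b·p₂ ≈ (0.955, 0.043, -0.292); φ = arcsin(p_z) ≈ -17.00°, λ = atan2(p_y, p_x) ≈ 2.58°.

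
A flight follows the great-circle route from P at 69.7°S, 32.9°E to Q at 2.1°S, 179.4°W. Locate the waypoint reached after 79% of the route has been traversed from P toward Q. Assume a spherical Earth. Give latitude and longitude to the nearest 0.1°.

≈ 23.7°S, 176.1°E

The haversine formula gives a central angle δ ≈ 1.832 rad (105.0°) between the endpoints.
Interpolate at f = 0.79 with slerp weights a = sin((1−f)δ)/sin δ ≈ 0.389, b = sin(fδ)/sin δ ≈ 1.027.
p = a·p₁ + b·p₂ ≈ (-0.913, 0.062, -0.402); φ = arcsin(p_z) ≈ -23.71°, λ = atan2(p_y, p_x) ≈ 176.09°.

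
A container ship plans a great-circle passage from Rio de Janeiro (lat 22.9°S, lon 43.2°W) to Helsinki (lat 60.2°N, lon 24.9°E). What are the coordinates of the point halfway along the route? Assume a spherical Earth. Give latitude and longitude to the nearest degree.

≈ lat 22°N, lon 21°W

The haversine formula gives a central angle δ ≈ 1.738 rad (99.6°) between the endpoints.
Interpolate at f = 1/2 with slerp weights a = sin((1−f)δ)/sin δ ≈ 0.775, b = sin(fδ)/sin δ ≈ 0.775.
p = a·p₁ + b·p₂ ≈ (0.869, -0.326, 0.371); φ = arcsin(p_z) ≈ 21.77°, λ = atan2(p_y, p_x) ≈ -20.58°.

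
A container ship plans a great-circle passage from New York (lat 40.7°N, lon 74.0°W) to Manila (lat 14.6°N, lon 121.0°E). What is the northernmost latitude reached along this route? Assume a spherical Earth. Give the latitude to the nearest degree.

≈ 77°N

The great circle lies in the plane with unit normal n̂ = (p₁ × p₂)/|p₁ × p₂|.
Here n̂_z ≈ -0.226; the vertex latitude is φ_max = arccos|n̂_z| ≈ 76.9°.
Check via Clairaut: cos φ_max = |cos φ₁| · sin C = cos(40.7°)·sin(17.4°) ≈ 0.226, again giving ≈ 76.9°.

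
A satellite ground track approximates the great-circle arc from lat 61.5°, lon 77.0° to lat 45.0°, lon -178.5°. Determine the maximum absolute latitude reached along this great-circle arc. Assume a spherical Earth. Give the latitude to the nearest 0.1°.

≈ 67.2°

The great circle lies in the plane with unit normal n̂ = (p₁ × p₂)/|p₁ × p₂|.
Here n̂_z ≈ +0.387; the vertex latitude is φ_max = arccos|n̂_z| ≈ 67.2°.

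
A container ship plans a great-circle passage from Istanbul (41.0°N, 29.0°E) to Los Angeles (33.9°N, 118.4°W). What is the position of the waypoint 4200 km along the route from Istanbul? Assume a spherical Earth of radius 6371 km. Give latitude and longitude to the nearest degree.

Write both endpoints as unit vectors p₁, p₂ with components (cos φ cos λ, cos φ sin λ, sin φ).
The central angle between the endpoints is δ = arccos(p₁·p₂) ≈ 1.733 rad (99.3°). The total great-circle distance is δ·R ≈ 1.733 × 6371 ≈ 11043 km, so the target fraction is f = 4200/11043 ≈ 0.380.
Interpolate at f ≈ 0.380 with slerp weights a = sin((1−f)δ)/sin δ ≈ 0.891, b = sin(fδ)/sin δ ≈ 0.621.
p = a·p₁ + b·p₂ ≈ (0.343, -0.127, 0.931); φ = arcsin(p_z) ≈ 68.54°, λ = atan2(p_y, p_x) ≈ -20.35°.

≈ 69°N, 20°W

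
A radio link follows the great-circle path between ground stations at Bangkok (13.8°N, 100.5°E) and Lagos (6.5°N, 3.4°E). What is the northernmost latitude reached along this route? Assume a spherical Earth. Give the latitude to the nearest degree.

The great circle lies in the plane with unit normal n̂ = (p₁ × p₂)/|p₁ × p₂|.
Here n̂_z ≈ -0.962; the vertex latitude is φ_max = arccos|n̂_z| ≈ 15.9°.
Check via Clairaut: cos φ_max = |cos φ₁| · sin C = cos(13.8°)·sin(82.0°) ≈ 0.962, again giving ≈ 15.9°.

≈ 16°N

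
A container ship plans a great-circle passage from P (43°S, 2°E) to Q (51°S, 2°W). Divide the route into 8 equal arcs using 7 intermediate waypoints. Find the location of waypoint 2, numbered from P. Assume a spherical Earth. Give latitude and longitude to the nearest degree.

Write both endpoints as unit vectors p₁, p₂ with components (cos φ cos λ, cos φ sin λ, sin φ).
The central angle between the endpoints is δ = arccos(p₁·p₂) ≈ 0.147 rad (8.4°).
Interpolate at f = 2/8 with slerp weights a = sin((1−f)δ)/sin δ ≈ 0.751, b = sin(fδ)/sin δ ≈ 0.251.
p = a·p₁ + b·p₂ ≈ (0.707, 0.014, -0.707); φ = arcsin(p_z) ≈ -45.01°, λ = atan2(p_y, p_x) ≈ 1.11°.

≈ (45°S, 1°E)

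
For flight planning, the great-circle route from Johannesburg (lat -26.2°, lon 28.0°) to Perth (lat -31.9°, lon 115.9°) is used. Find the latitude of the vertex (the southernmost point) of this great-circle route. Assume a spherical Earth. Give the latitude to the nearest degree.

The great circle lies in the plane with unit normal n̂ = (p₁ × p₂)/|p₁ × p₂|.
Here n̂_z ≈ +0.789; the vertex latitude is φ_max = arccos|n̂_z| ≈ 37.9°.

≈ -38°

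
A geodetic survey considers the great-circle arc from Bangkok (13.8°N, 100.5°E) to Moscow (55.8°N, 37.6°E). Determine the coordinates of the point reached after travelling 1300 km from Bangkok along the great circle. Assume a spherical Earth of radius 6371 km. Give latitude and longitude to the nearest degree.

≈ (23°N, 93°E)

Write both endpoints as unit vectors p₁, p₂ with components (cos φ cos λ, cos φ sin λ, sin φ).
The central angle between the endpoints is δ = arccos(p₁·p₂) ≈ 1.109 rad (63.5°). The total great-circle distance is δ·R ≈ 1.109 × 6371 ≈ 7063 km, so the target fraction is f = 1300/7063 ≈ 0.184.
Interpolate at f ≈ 0.184 with slerp weights a = sin((1−f)δ)/sin δ ≈ 0.878, b = sin(fδ)/sin δ ≈ 0.226.
p = a·p₁ + b·p₂ ≈ (-0.055, 0.916, 0.397); φ = arcsin(p_z) ≈ 23.38°, λ = atan2(p_y, p_x) ≈ 93.41°.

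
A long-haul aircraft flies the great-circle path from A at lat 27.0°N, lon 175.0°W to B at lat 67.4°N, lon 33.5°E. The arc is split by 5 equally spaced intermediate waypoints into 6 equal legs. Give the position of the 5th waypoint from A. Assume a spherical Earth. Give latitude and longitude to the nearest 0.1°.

≈ lat 78.4°N, lon 64.2°E

Convert each endpoint to a unit vector on the sphere (x = cos φ cos λ, y = cos φ sin λ, z = sin φ).
The central angle between the endpoints is δ = arccos(p₁·p₂) ≈ 1.452 rad (83.2°).
Interpolate at f = 5/6 with slerp weights a = sin((1−f)δ)/sin δ ≈ 0.241, b = sin(fδ)/sin δ ≈ 0.942.
p = a·p₁ + b·p₂ ≈ (0.088, 0.181, 0.980); φ = arcsin(p_z) ≈ 78.39°, λ = atan2(p_y, p_x) ≈ 64.16°.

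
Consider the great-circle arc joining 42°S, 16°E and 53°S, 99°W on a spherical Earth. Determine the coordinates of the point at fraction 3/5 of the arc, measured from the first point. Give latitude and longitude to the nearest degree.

The haversine formula gives a central angle δ ≈ 1.218 rad (69.8°) between the endpoints.
Interpolate at f = 3/5 with slerp weights a = sin((1−f)δ)/sin δ ≈ 0.499, b = sin(fδ)/sin δ ≈ 0.711.
p = a·p₁ + b·p₂ ≈ (0.289, -0.321, -0.902); φ = arcsin(p_z) ≈ -64.41°, λ = atan2(p_y, p_x) ≈ -47.93°.

≈ 64°S, 48°W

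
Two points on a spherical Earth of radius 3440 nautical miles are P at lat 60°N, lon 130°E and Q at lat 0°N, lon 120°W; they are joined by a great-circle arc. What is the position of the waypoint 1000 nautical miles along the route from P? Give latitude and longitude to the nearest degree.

≈ lat 61°N, lon 164°E

Write both endpoints as unit vectors p₁, p₂ with components (cos φ cos λ, cos φ sin λ, sin φ).
The central angle between the endpoints is δ = arccos(p₁·p₂) ≈ 1.743 rad (99.8°). The total great-circle distance is δ·R ≈ 1.743 × 3440 ≈ 5995 nmi, so the target fraction is f = 1000/5995 ≈ 0.167.
Interpolate at f ≈ 0.167 with slerp weights a = sin((1−f)δ)/sin δ ≈ 1.008, b = sin(fδ)/sin δ ≈ 0.291.
p = a·p₁ + b·p₂ ≈ (-0.469, 0.134, 0.873); φ = arcsin(p_z) ≈ 60.78°, λ = atan2(p_y, p_x) ≈ 164.06°.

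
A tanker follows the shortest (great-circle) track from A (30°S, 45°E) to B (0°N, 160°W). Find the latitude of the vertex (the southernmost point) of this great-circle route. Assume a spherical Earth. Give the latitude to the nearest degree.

≈ 54°S

The great circle lies in the plane with unit normal n̂ = (p₁ × p₂)/|p₁ × p₂|.
Here n̂_z ≈ +0.591; the vertex latitude is φ_max = arccos|n̂_z| ≈ 53.8°.
Check via Clairaut: cos φ_max = |cos φ₁| · sin C = cos(30.0°)·sin(137.0°) ≈ 0.591, again giving ≈ 53.8°.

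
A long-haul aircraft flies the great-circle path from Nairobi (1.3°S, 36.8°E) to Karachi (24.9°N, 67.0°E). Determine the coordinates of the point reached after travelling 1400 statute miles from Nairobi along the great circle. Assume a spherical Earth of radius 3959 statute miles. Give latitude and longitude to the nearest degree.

≈ 13°N, 52°E

Write both endpoints as unit vectors p₁, p₂ with components (cos φ cos λ, cos φ sin λ, sin φ).
The central angle between the endpoints is δ = arccos(p₁·p₂) ≈ 0.685 rad (39.3°). The total great-circle distance is δ·R ≈ 0.685 × 3959 ≈ 2713 mi, so the target fraction is f = 1400/2713 ≈ 0.516.
Interpolate at f ≈ 0.516 with slerp weights a = sin((1−f)δ)/sin δ ≈ 0.515, b = sin(fδ)/sin δ ≈ 0.547.
p = a·p₁ + b·p₂ ≈ (0.606, 0.765, 0.219); φ = arcsin(p_z) ≈ 12.63°, λ = atan2(p_y, p_x) ≈ 51.62°.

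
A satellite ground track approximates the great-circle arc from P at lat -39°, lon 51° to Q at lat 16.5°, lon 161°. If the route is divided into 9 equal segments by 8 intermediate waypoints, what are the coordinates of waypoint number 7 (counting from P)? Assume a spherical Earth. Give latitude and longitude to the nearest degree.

Convert each endpoint to a unit vector on the sphere (x = cos φ cos λ, y = cos φ sin λ, z = sin φ).
The central angle between the endpoints is δ = arccos(p₁·p₂) ≈ 2.019 rad (115.7°).
Interpolate at f = 7/9 with slerp weights a = sin((1−f)δ)/sin δ ≈ 0.481, b = sin(fδ)/sin δ ≈ 1.110.
p = a·p₁ + b·p₂ ≈ (-0.771, 0.637, 0.012); φ = arcsin(p_z) ≈ 0.70°, λ = atan2(p_y, p_x) ≈ 140.41°.

≈ lat 1°, lon 140°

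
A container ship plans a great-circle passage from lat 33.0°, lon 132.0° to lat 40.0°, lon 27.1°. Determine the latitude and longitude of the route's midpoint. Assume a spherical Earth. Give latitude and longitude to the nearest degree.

≈ lat 50°, lon 83°

Write both endpoints as unit vectors p₁, p₂ with components (cos φ cos λ, cos φ sin λ, sin φ).
The central angle between the endpoints is δ = arccos(p₁·p₂) ≈ 1.385 rad (79.3°).
Interpolate at f = 1/2 with slerp weights a = sin((1−f)δ)/sin δ ≈ 0.650, b = sin(fδ)/sin δ ≈ 0.650.
p = a·p₁ + b·p₂ ≈ (0.078, 0.632, 0.771); φ = arcsin(p_z) ≈ 50.48°, λ = atan2(p_y, p_x) ≈ 82.92°.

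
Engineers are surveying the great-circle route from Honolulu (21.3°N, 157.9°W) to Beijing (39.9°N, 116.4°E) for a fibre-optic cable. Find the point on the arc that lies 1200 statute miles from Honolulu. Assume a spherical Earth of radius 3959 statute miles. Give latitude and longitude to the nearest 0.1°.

Convert each endpoint to a unit vector on the sphere (x = cos φ cos λ, y = cos φ sin λ, z = sin φ).
The central angle between the endpoints is δ = arccos(p₁·p₂) ≈ 1.280 rad (73.3°). The total great-circle distance is δ·R ≈ 1.280 × 3959 ≈ 5068 mi, so the target fraction is f = 1200/5068 ≈ 0.237.
Interpolate at f ≈ 0.237 with slerp weights a = sin((1−f)δ)/sin δ ≈ 0.865, b = sin(fδ)/sin δ ≈ 0.312.
p = a·p₁ + b·p₂ ≈ (-0.853, -0.089, 0.514); φ = arcsin(p_z) ≈ 30.94°, λ = atan2(p_y, p_x) ≈ -174.03°.

≈ 30.9°N, 174.0°W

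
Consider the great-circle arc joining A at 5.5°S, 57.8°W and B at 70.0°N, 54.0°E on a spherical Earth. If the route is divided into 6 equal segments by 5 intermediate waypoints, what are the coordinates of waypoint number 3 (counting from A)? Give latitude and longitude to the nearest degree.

≈ 42°N, 38°W

Convert each endpoint to a unit vector on the sphere (x = cos φ cos λ, y = cos φ sin λ, z = sin φ).
The central angle between the endpoints is δ = arccos(p₁·p₂) ≈ 1.789 rad (102.5°).
Interpolate at f = 3/6 with slerp weights a = sin((1−f)δ)/sin δ ≈ 0.799, b = sin(fδ)/sin δ ≈ 0.799.
p = a·p₁ + b·p₂ ≈ (0.584, -0.452, 0.674); φ = arcsin(p_z) ≈ 42.38°, λ = atan2(p_y, p_x) ≈ -37.71°.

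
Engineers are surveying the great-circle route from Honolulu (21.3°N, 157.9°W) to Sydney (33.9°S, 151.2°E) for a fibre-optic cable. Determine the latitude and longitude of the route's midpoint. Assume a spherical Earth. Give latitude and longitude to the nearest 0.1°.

≈ 7.0°S, 178.2°E

The haversine formula gives a central angle δ ≈ 1.282 rad (73.4°) between the endpoints.
Interpolate at f = 1/2 with slerp weights a = sin((1−f)δ)/sin δ ≈ 0.624, b = sin(fδ)/sin δ ≈ 0.624.
p = a·p₁ + b·p₂ ≈ (-0.992, 0.031, -0.121); φ = arcsin(p_z) ≈ -6.97°, λ = atan2(p_y, p_x) ≈ 178.22°.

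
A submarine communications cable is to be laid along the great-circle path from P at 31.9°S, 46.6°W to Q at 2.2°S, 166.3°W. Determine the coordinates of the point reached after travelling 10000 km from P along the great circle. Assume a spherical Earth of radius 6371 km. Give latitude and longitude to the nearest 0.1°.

Convert each endpoint to a unit vector on the sphere (x = cos φ cos λ, y = cos φ sin λ, z = sin φ).
The central angle between the endpoints is δ = arccos(p₁·p₂) ≈ 1.982 rad (113.6°). The total great-circle distance is δ·R ≈ 1.982 × 6371 ≈ 12630 km, so the target fraction is f = 10000/12630 ≈ 0.792.
Interpolate at f ≈ 0.792 with slerp weights a = sin((1−f)δ)/sin δ ≈ 0.438, b = sin(fδ)/sin δ ≈ 1.091.
p = a·p₁ + b·p₂ ≈ (-0.804, -0.528, -0.273); φ = arcsin(p_z) ≈ -15.85°, λ = atan2(p_y, p_x) ≈ -146.70°.

≈ 15.9°S, 146.7°W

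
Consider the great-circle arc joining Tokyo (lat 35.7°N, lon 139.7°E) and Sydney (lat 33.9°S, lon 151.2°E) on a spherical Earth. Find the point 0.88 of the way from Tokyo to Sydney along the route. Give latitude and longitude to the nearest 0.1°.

≈ lat 25.6°S, lon 149.6°E

Convert each endpoint to a unit vector on the sphere (x = cos φ cos λ, y = cos φ sin λ, z = sin φ).
The central angle between the endpoints is δ = arccos(p₁·p₂) ≈ 1.229 rad (70.4°).
Interpolate at f = 0.88 with slerp weights a = sin((1−f)δ)/sin δ ≈ 0.156, b = sin(fδ)/sin δ ≈ 0.937.
p = a·p₁ + b·p₂ ≈ (-0.778, 0.457, -0.432); φ = arcsin(p_z) ≈ -25.56°, λ = atan2(p_y, p_x) ≈ 149.60°.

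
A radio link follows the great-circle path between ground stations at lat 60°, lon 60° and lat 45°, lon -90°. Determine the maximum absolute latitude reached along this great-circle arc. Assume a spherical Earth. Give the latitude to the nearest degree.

≈ 79°

The great circle lies in the plane with unit normal n̂ = (p₁ × p₂)/|p₁ × p₂|.
Here n̂_z ≈ -0.186; the vertex latitude is φ_max = arccos|n̂_z| ≈ 79.3°.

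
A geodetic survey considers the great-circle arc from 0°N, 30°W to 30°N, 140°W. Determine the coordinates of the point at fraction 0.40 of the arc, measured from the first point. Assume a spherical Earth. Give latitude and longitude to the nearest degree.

≈ 21°N, 68°W

From cos δ = sin φ₁ sin φ₂ + cos φ₁ cos φ₂ cos Δλ, the central angle is δ ≈ 1.872 rad (107.2°).
Interpolate at f = 0.40 with slerp weights a = sin((1−f)δ)/sin δ ≈ 0.944, b = sin(fδ)/sin δ ≈ 0.713.
p = a·p₁ + b·p₂ ≈ (0.345, -0.869, 0.356); φ = arcsin(p_z) ≈ 20.87°, λ = atan2(p_y, p_x) ≈ -68.36°.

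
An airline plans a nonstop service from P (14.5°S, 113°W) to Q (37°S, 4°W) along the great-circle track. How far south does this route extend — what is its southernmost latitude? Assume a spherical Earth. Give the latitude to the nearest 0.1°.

The great circle lies in the plane with unit normal n̂ = (p₁ × p₂)/|p₁ × p₂|.
Here n̂_z ≈ +0.735; the vertex latitude is φ_max = arccos|n̂_z| ≈ 42.7°.
Check via Clairaut: cos φ_max = |cos φ₁| · sin C = cos(14.5°)·sin(130.6°) ≈ 0.735, again giving ≈ 42.7°.

≈ 42.7°S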